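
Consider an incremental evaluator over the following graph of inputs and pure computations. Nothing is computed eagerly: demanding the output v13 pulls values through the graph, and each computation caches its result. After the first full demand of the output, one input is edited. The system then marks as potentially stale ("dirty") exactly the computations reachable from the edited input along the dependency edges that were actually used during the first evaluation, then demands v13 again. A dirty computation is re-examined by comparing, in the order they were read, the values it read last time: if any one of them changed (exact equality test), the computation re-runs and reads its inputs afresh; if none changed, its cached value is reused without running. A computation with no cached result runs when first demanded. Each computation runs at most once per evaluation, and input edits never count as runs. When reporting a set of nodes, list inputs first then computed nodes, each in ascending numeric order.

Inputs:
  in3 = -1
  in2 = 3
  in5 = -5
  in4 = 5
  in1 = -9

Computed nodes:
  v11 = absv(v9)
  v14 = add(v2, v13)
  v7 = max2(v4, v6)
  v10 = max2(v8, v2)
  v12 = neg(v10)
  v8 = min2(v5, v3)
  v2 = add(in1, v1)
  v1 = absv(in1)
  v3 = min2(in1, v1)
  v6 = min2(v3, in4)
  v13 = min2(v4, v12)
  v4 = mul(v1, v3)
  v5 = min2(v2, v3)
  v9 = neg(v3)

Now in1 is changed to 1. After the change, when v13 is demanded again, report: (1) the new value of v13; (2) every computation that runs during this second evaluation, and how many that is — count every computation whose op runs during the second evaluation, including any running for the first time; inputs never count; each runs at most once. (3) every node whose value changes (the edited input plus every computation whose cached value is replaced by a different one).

Initial pass — values computed on the first demand:
  v1 = absv(-9) = 9
  v2 = add(-9, 9) = 0
  v3 = min2(-9, 9) = -9
  v4 = mul(9, -9) = -81
  v5 = min2(0, -9) = -9
  v8 = min2(-9, -9) = -9
  v10 = max2(-9, 0) = 0
  v12 = neg(0) = 0
  v13 = min2(-81, 0) = -81

Second demand — change propagation:
  v1: re-runs because in1 -9->1; new result 1.
  v2: re-runs because in1 -9->1; v1 9->1; new result 2.
  v3: re-runs because in1 -9->1; v1 9->1; new result 1.
  v4: re-runs because v1 9->1; v3 -9->1; new result 1.
  v5: re-runs because v2 0->2; v3 -9->1; new result 1.
  v8: re-runs because v5 -9->1; v3 -9->1; new result 1.
  v10: re-runs because v8 -9->1; v2 0->2; new result 2.
  v12: re-runs because v10 0->2; new result -2.
  v13: re-runs because v4 -81->1; v12 0->-2; new result -2.

v13 now evaluates to -2.
Run set: v1, v2, v3, v4, v5, v8, v10, v12, v13 (9 run).
Changed values: in1, v1, v2, v3, v4, v5, v8, v10, v12, v13.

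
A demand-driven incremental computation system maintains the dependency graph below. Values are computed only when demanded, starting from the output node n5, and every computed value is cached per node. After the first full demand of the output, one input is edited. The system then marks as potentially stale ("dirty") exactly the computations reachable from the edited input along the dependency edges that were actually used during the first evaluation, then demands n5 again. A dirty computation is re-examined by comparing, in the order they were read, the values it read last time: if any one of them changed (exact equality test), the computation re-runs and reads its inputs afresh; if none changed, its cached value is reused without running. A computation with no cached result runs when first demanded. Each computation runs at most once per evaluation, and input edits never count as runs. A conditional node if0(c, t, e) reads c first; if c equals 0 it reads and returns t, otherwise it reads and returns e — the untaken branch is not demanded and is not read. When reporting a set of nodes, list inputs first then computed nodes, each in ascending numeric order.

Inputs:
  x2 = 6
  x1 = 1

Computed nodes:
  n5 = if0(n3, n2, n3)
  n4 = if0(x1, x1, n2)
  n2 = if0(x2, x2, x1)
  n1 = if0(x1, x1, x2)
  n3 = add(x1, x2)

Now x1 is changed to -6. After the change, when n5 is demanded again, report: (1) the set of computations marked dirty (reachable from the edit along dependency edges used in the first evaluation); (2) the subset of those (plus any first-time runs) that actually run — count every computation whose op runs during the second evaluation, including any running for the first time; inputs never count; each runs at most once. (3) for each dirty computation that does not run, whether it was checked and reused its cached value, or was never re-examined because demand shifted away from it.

Marked dirty: n3, n5.
Computations that run: n2, n3, n5 — 3 in total.
Every dirty computation ran.
Key observation: a condition flipped, so demand reaches new nodes — n2 runs for the first time.

First evaluation (everything demanded from the output):
  n3 = add(1, 6) = 7
  n5 = if0(n3=7 -> else branch n3) = 7

Propagation after the edit:
  n2: demanded for the first time — runs, produces -6.
  n3: runs — x1 1->-6; result 0.
  n5: runs — n3 7->0; n3 7->0; result -6.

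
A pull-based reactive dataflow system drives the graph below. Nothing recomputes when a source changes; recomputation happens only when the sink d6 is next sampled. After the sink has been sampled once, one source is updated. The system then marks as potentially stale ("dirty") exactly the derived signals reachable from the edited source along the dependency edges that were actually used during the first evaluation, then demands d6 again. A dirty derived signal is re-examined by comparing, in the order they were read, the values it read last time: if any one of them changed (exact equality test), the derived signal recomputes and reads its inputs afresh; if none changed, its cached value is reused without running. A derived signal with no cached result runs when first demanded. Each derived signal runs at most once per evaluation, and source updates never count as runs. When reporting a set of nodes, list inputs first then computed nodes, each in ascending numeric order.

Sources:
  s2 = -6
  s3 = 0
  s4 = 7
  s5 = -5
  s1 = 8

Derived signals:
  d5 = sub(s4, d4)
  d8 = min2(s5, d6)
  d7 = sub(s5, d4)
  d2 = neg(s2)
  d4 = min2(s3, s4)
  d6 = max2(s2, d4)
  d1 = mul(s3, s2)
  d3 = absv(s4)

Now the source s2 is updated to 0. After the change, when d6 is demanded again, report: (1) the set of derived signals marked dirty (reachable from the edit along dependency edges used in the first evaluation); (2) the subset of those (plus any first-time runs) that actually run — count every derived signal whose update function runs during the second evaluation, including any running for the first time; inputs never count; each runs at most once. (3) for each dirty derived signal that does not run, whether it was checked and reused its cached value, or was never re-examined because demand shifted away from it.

First evaluation (everything demanded from the output):
  d4 = min2(0, 7) = 0
  d6 = max2(-6, 0) = 0

Propagation after the edit:
  d6: runs — s2 -6->0; result 0 (same value as before).

Marked dirty: d6.
Derived signals that run: d6 — 1 in total.
Every dirty derived signal ran.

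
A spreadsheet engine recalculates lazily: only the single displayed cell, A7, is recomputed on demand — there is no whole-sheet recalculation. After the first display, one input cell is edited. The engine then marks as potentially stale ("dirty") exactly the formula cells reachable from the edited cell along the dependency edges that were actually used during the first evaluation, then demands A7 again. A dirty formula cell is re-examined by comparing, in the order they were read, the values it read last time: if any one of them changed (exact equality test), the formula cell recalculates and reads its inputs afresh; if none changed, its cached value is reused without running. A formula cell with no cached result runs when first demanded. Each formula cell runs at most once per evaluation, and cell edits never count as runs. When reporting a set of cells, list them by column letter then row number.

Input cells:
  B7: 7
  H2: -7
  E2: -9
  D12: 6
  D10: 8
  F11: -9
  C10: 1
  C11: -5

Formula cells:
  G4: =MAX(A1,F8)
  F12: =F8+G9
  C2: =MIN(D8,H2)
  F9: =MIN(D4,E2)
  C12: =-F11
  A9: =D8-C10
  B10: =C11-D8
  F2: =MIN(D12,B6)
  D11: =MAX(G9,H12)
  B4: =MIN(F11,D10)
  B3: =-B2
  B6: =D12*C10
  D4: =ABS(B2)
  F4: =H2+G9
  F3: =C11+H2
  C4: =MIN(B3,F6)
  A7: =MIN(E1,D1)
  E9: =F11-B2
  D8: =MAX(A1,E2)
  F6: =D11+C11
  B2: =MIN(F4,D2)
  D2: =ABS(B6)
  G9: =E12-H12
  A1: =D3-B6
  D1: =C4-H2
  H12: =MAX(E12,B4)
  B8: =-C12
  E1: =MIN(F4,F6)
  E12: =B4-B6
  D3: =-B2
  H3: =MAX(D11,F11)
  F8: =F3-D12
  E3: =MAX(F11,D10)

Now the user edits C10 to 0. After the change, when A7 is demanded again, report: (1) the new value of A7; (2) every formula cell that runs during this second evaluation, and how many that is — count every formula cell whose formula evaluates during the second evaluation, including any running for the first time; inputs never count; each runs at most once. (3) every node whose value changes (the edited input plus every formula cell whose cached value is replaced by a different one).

First evaluation (everything demanded from the output):
  B4 = MIN(-9, 8) = -9
  B6 = 6 * 1 = 6
  D2 = ABS(6) = 6
  E12 = -9 - 6 = -15
  H12 = MAX(-15, -9) = -9
  G9 = -15 - -9 = -6
  D11 = MAX(-6, -9) = -6
  F4 = -7 + -6 = -13
  B2 = MIN(-13, 6) = -13
  B3 = -(-13) = 13
  F6 = -6 + -5 = -11
  C4 = MIN(13, -11) = -11
  D1 = -11 - -7 = -4
  E1 = MIN(-13, -11) = -13
  A7 = MIN(-13, -4) = -13

Propagation after the edit:
  B6: runs — C10 1->0; result 0.
  D2: runs — B6 6->0; result 0.
  E12: runs — B6 6->0; result -9.
  H12: runs — E12 -15->-9; result -9 (same value as before).
  G9: runs — E12 -15->-9; result 0.
  D11: runs — G9 -6->0; result 0.
  F4: runs — G9 -6->0; result -7.
  B2: runs — F4 -13->-7; D2 6->0; result -7.
  B3: runs — B2 -13->-7; result 7.
  F6: runs — D11 -6->0; result -5.
  C4: runs — B3 13->7; F6 -11->-5; result -5.
  D1: runs — C4 -11->-5; result 2.
  E1: runs — F4 -13->-7; F6 -11->-5; result -7.
  A7: runs — E1 -13->-7; D1 -4->2; result -7.

New value of A7: -7.
Formula cells that run: A7, B2, B3, B6, C4, D1, D2, D11, E1, E12, F4, F6, G9, H12 — 14 in total.
Values that change: A7, B2, B3, B6, C4, C10, D1, D2, D11, E1, E12, F4, F6, G9.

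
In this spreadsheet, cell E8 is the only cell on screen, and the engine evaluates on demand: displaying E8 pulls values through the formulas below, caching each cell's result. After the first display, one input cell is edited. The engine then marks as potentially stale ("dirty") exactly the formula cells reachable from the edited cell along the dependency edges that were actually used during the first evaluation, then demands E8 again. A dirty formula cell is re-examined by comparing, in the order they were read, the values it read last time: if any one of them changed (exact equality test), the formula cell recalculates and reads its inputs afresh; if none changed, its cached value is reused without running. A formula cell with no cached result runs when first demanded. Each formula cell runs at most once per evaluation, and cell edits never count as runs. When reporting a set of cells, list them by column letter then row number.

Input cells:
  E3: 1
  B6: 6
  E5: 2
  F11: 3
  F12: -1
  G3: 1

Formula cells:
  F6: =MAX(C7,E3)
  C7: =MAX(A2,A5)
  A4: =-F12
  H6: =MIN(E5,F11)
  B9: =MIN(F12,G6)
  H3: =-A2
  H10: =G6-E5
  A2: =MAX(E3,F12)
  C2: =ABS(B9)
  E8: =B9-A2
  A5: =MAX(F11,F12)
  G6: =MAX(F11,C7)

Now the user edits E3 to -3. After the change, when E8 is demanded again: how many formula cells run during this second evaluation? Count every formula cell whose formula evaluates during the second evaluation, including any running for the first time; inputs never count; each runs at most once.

Initial pass — values computed on the first demand:
  A2 = MAX(1, -1) = 1
  A5 = MAX(3, -1) = 3
  C7 = MAX(1, 3) = 3
  G6 = MAX(3, 3) = 3
  B9 = MIN(-1, 3) = -1
  E8 = -1 - 1 = -2

Second demand — change propagation:
  A2: re-runs because E3 1->-3; new result -1.
  C7: re-runs because A2 1->-1; new result 3 (unchanged).
  G6: re-examined; everything it read last time is the same (F11 unchanged, C7 unchanged) — cache 3 kept, no run.
  B9: re-examined; everything it read last time is the same (F12 unchanged, G6 unchanged) — cache -1 kept, no run.
  E8: re-runs because A2 1->-1; new result 0.

The important point: at G6 every value read last time is unchanged, so the dirty flag clears without a run.

Run set: A2, C7, E8 (3 run).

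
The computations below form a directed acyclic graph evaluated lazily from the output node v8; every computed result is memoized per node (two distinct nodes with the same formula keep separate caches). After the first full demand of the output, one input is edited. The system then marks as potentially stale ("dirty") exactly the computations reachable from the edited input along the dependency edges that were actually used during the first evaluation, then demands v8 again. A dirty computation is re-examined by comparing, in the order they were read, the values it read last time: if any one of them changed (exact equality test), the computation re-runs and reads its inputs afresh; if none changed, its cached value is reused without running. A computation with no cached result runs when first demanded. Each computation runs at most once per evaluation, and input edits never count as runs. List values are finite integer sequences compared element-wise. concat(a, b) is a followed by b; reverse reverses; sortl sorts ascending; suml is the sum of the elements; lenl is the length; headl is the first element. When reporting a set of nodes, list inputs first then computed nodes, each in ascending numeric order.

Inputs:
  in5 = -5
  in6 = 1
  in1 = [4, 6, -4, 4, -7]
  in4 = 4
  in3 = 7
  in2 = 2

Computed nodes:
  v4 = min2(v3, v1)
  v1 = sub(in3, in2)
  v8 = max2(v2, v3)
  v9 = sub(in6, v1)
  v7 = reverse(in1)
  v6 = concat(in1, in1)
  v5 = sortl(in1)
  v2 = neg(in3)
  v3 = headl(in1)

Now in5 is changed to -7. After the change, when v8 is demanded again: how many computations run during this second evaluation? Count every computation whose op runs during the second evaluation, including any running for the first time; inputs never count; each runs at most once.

First demand of the output computes:
  v2 = neg(7) = -7
  v3 = headl([4, 6, -4, 4, -7]) = 4
  v8 = max2(-7, 4) = 4

After the edit, cleaning proceeds:
  no node depends on in5 at all; the second demand re-runs nothing.

Note the shortcut — nothing in the graph depends on in5 at all, so no recomputation happens.

0 computations run: none.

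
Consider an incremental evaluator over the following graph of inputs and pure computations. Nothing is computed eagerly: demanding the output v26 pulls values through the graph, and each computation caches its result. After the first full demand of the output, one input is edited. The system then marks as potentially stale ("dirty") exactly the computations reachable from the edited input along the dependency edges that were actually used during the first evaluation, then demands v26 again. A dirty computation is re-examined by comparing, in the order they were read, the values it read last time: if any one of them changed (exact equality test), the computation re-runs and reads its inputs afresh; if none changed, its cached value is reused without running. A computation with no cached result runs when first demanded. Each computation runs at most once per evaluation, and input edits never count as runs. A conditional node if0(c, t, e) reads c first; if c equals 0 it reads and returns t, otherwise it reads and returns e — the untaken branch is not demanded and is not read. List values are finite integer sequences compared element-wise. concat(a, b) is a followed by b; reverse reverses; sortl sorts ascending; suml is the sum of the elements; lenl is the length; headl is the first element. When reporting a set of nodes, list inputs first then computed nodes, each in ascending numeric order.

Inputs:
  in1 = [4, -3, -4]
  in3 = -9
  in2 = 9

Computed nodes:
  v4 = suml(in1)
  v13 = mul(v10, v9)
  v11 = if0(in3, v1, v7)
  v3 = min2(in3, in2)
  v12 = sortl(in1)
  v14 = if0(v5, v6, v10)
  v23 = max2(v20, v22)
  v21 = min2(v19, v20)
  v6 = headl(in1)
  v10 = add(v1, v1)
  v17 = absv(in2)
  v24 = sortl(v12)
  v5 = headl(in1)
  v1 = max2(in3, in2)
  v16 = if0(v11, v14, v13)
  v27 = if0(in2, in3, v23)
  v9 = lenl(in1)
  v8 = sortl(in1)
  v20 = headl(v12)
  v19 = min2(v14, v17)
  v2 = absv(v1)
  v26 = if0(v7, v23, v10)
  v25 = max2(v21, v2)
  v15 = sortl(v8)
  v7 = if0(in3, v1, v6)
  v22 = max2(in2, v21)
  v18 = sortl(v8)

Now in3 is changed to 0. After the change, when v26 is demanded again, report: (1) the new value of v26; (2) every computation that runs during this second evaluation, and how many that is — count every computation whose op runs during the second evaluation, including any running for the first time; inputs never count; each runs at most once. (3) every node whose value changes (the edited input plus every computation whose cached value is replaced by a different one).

Initial pass — values computed on the first demand:
  v1 = max2(-9, 9) = 9
  v6 = headl([4, -3, -4]) = 4
  v7 = if0(in3=-9 -> else branch v6) = 4
  v10 = add(9, 9) = 18
  v26 = if0(v7=4 -> else branch v10) = 18

Second demand — change propagation:
  v1: re-runs because in3 -9->0; new result 9 (unchanged).
  v7: re-runs because in3 -9->0; new result 9.
  v10: re-examined; everything it read last time is the same (v1 unchanged, v1 unchanged) — cache 18 kept, no run.
  v26: re-runs because v7 4->9; new result 18 (unchanged).

The important point: at v10 every value read last time is unchanged, so the dirty flag clears without a run.

v26 now evaluates to 18.
Run set: v1, v7, v26 (3 run).
Changed values: in3, v7.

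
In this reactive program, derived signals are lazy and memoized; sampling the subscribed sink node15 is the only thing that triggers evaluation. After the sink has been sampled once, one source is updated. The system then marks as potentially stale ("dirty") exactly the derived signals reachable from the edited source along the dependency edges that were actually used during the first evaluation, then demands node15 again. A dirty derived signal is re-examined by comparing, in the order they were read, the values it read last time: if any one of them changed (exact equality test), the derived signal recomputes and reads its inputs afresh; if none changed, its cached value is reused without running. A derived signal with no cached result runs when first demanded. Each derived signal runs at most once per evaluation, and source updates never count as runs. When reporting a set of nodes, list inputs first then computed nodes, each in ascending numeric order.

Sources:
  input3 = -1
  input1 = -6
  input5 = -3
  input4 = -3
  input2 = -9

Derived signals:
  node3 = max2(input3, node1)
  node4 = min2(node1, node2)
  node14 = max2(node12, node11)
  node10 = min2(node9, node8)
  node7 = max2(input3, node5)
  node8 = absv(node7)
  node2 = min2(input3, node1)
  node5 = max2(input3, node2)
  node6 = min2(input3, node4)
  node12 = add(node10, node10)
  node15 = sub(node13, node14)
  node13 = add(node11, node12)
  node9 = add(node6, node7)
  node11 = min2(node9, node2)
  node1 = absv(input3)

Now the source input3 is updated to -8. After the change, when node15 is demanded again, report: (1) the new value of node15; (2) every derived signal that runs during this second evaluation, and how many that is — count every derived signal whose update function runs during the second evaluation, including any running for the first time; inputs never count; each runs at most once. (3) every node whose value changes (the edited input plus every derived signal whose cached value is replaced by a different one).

Demanding node15 again yields -32.
14 derived signals run: node1, node2, node4, node5, node6, node7, node8, node9, node10, node11, node12, node13, node14, node15.
The nodes whose values change: input3, node1, node2, node4, node5, node6, node7, node8, node9, node10, node11, node12, node13, node14, node15.

First demand of the output computes:
  node1 = absv(-1) = 1
  node2 = min2(-1, 1) = -1
  node4 = min2(1, -1) = -1
  node5 = max2(-1, -1) = -1
  node6 = min2(-1, -1) = -1
  node7 = max2(-1, -1) = -1
  node8 = absv(-1) = 1
  node9 = add(-1, -1) = -2
  node10 = min2(-2, 1) = -2
  node11 = min2(-2, -1) = -2
  node12 = add(-2, -2) = -4
  node13 = add(-2, -4) = -6
  node14 = max2(-4, -2) = -2
  node15 = sub(-6, -2) = -4

After the edit, cleaning proceeds:
  node1: a read changed (input3 -1->-8) — executes, giving 8.
  node2: a read changed (input3 -1->-8; node1 1->8) — executes, giving -8.
  node4: a read changed (node1 1->8; node2 -1->-8) — executes, giving -8.
  node5: a read changed (input3 -1->-8; node2 -1->-8) — executes, giving -8.
  node6: a read changed (input3 -1->-8; node4 -1->-8) — executes, giving -8.
  node7: a read changed (input3 -1->-8; node5 -1->-8) — executes, giving -8.
  node8: a read changed (node7 -1->-8) — executes, giving 8.
  node9: a read changed (node6 -1->-8; node7 -1->-8) — executes, giving -16.
  node10: a read changed (node9 -2->-16; node8 1->8) — executes, giving -16.
  node11: a read changed (node9 -2->-16; node2 -1->-8) — executes, giving -16.
  node12: a read changed (node10 -2->-16; node10 -2->-16) — executes, giving -32.
  node13: a read changed (node11 -2->-16; node12 -4->-32) — executes, giving -48.
  node14: a read changed (node12 -4->-32; node11 -2->-16) — executes, giving -16.
  node15: a read changed (node13 -6->-48; node14 -2->-16) — executes, giving -32.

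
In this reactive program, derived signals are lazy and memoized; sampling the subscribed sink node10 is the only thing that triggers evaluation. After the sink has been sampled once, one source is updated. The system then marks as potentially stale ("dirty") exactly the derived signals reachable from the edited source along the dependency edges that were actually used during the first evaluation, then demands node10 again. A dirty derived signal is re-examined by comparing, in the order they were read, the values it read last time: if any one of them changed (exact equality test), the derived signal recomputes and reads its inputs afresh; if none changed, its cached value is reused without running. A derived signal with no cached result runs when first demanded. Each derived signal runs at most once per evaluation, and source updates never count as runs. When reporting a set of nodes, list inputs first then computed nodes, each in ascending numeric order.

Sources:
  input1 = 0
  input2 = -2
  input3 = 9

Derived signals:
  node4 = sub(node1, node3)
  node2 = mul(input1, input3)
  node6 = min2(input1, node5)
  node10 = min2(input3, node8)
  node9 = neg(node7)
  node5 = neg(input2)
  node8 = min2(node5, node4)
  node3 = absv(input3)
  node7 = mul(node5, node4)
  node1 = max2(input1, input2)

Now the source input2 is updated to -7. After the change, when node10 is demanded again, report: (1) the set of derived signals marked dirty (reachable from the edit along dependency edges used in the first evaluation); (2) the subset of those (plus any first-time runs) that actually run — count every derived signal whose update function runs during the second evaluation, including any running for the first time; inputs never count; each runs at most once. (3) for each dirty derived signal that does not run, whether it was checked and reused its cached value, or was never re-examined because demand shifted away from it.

First demand of the output computes:
  node1 = max2(0, -2) = 0
  node3 = absv(9) = 9
  node4 = sub(0, 9) = -9
  node5 = neg(-2) = 2
  node8 = min2(2, -9) = -9
  node10 = min2(9, -9) = -9

After the edit, cleaning proceeds:
  node1: a read changed (input2 -2->-7) — executes, giving 0 — identical to its old value.
  node4: dirty, but its reads are unchanged (node1 unchanged, node3 unchanged); cached -9 stands.
  node5: a read changed (input2 -2->-7) — executes, giving 7.
  node8: a read changed (node5 2->7) — executes, giving -9 — identical to its old value.
  node10: dirty, but its reads are unchanged (input3 unchanged, node8 unchanged); cached -9 stands.

Note where the cutoff bites: node4 is checked, finds nothing changed, and keeps its cache.

The edit dirties: node1, node4, node5, node8, node10.
3 derived signals run: node1, node5, node8.
Cache hits after checking: node4, node10.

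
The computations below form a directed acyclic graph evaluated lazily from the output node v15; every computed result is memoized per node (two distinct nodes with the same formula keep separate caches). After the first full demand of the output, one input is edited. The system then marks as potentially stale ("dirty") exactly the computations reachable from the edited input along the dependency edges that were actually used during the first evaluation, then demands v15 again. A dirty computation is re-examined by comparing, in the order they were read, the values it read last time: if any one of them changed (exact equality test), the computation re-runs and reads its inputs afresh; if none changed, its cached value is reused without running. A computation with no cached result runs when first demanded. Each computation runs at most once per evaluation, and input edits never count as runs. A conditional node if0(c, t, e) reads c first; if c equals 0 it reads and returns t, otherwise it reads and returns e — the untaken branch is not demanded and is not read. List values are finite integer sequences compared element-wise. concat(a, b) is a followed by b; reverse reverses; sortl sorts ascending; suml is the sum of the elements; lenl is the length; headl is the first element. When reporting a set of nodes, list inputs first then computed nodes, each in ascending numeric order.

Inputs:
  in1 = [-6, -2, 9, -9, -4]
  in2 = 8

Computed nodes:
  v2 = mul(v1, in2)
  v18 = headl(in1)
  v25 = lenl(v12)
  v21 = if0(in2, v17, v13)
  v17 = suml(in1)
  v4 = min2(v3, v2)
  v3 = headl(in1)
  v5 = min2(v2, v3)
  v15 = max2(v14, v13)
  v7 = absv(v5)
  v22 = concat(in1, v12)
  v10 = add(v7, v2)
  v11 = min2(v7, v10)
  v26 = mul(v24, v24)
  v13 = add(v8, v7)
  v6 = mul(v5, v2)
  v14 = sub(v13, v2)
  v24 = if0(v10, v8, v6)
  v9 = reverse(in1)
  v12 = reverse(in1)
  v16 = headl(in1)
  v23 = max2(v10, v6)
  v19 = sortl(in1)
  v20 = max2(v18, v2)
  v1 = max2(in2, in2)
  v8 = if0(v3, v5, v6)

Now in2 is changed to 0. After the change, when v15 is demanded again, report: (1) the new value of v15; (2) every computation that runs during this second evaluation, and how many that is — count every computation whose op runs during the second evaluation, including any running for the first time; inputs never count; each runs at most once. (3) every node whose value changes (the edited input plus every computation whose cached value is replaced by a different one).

Demanding v15 again yields 6.
8 computations run: v1, v2, v5, v6, v8, v13, v14, v15.
The nodes whose values change: in2, v1, v2, v6, v8, v13, v14, v15.
Note where the cutoff bites: v7 is checked, finds nothing changed, and keeps its cache.

First demand of the output computes:
  v1 = max2(8, 8) = 8
  v2 = mul(8, 8) = 64
  v3 = headl([-6, -2, 9, -9, -4]) = -6
  v5 = min2(64, -6) = -6
  v6 = mul(-6, 64) = -384
  v7 = absv(-6) = 6
  v8 = if0(v3=-6 -> else branch v6) = -384
  v13 = add(-384, 6) = -378
  v14 = sub(-378, 64) = -442
  v15 = max2(-442, -378) = -378

After the edit, cleaning proceeds:
  v1: a read changed (in2 8->0; in2 8->0) — executes, giving 0.
  v2: a read changed (v1 8->0; in2 8->0) — executes, giving 0.
  v5: a read changed (v2 64->0) — executes, giving -6 — identical to its old value.
  v6: a read changed (v2 64->0) — executes, giving 0.
  v7: dirty, but its reads are unchanged (v5 unchanged); cached 6 stands.
  v8: a read changed (v6 -384->0) — executes, giving 0.
  v13: a read changed (v8 -384->0) — executes, giving 6.
  v14: a read changed (v13 -378->6; v2 64->0) — executes, giving 6.
  v15: a read changed (v14 -442->6; v13 -378->6) — executes, giving 6.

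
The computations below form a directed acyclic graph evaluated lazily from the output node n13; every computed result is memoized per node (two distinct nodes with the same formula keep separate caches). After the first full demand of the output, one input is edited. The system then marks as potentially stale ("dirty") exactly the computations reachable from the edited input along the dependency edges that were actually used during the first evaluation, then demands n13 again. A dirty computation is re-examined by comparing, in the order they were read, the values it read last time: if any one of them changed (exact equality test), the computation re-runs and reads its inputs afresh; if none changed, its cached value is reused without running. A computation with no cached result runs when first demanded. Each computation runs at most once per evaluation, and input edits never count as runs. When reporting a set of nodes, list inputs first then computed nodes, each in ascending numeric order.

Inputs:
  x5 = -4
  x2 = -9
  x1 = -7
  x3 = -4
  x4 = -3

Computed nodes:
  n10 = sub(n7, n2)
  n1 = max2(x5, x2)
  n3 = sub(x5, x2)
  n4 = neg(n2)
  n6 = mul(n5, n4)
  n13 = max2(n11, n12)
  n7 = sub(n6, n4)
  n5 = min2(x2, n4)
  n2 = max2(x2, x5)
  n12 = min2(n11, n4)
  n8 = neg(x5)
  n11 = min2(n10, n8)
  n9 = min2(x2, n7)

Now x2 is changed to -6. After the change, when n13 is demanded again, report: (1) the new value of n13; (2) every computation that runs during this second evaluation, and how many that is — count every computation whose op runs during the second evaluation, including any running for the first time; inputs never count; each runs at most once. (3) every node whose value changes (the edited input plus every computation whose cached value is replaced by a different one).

Demanding n13 again yields -24.
8 computations run: n2, n5, n6, n7, n10, n11, n12, n13.
The nodes whose values change: x2, n5, n6, n7, n10, n11, n12, n13.
Note where the cutoff bites: n4 is checked, finds nothing changed, and keeps its cache.

First demand of the output computes:
  n2 = max2(-9, -4) = -4
  n4 = neg(-4) = 4
  n5 = min2(-9, 4) = -9
  n6 = mul(-9, 4) = -36
  n7 = sub(-36, 4) = -40
  n8 = neg(-4) = 4
  n10 = sub(-40, -4) = -36
  n11 = min2(-36, 4) = -36
  n12 = min2(-36, 4) = -36
  n13 = max2(-36, -36) = -36

After the edit, cleaning proceeds:
  n2: a read changed (x2 -9->-6) — executes, giving -4 — identical to its old value.
  n4: dirty, but its reads are unchanged (n2 unchanged); cached 4 stands.
  n5: a read changed (x2 -9->-6) — executes, giving -6.
  n6: a read changed (n5 -9->-6) — executes, giving -24.
  n7: a read changed (n6 -36->-24) — executes, giving -28.
  n10: a read changed (n7 -40->-28) — executes, giving -24.
  n11: a read changed (n10 -36->-24) — executes, giving -24.
  n12: a read changed (n11 -36->-24) — executes, giving -24.
  n13: a read changed (n11 -36->-24; n12 -36->-24) — executes, giving -24.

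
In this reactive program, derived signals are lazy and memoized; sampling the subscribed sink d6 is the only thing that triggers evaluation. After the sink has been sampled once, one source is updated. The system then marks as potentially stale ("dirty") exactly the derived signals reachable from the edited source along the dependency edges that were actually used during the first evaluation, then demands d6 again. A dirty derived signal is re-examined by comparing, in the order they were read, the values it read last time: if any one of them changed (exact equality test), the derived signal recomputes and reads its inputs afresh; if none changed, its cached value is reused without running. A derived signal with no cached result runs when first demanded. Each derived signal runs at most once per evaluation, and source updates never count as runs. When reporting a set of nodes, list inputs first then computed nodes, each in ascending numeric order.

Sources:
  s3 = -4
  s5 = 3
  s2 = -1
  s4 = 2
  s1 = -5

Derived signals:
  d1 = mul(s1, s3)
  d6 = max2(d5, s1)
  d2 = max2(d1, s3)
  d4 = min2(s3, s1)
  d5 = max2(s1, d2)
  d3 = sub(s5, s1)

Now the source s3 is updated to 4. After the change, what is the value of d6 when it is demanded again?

First demand of the output computes:
  d1 = mul(-5, -4) = 20
  d2 = max2(20, -4) = 20
  d5 = max2(-5, 20) = 20
  d6 = max2(20, -5) = 20

After the edit, cleaning proceeds:
  d1: a read changed (s3 -4->4) — executes, giving -20.
  d2: a read changed (d1 20->-20; s3 -4->4) — executes, giving 4.
  d5: a read changed (d2 20->4) — executes, giving 4.
  d6: a read changed (d5 20->4) — executes, giving 4.

Demanding d6 again yields 4.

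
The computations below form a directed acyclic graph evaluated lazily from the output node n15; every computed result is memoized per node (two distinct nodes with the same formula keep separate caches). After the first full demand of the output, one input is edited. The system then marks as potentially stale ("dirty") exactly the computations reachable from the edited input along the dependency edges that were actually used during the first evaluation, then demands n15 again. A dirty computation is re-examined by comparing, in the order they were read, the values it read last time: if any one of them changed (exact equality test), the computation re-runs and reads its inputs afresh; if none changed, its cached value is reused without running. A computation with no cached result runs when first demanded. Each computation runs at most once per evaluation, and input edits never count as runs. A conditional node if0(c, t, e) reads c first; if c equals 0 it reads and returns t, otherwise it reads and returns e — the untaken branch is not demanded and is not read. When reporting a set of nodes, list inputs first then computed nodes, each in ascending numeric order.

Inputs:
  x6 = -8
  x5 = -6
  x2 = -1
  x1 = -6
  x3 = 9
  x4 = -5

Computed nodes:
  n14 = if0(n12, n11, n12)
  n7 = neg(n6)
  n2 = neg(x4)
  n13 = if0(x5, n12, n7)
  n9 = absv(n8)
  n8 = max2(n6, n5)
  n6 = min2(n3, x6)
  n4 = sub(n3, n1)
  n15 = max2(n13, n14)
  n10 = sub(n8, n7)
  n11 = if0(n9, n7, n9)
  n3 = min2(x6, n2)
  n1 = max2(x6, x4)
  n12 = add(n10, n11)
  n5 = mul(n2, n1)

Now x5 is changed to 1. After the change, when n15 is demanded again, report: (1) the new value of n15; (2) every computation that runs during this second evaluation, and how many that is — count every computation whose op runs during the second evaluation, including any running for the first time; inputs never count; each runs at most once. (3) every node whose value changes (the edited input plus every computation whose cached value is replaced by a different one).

Demanding n15 again yields 8.
1 computations run: n13.
The nodes whose values change: x5.
Note the absorption at n13: it re-runs yet its value is the same, leaving the output's value untouched.

First demand of the output computes:
  n1 = max2(-8, -5) = -5
  n2 = neg(-5) = 5
  n3 = min2(-8, 5) = -8
  n5 = mul(5, -5) = -25
  n6 = min2(-8, -8) = -8
  n7 = neg(-8) = 8
  n8 = max2(-8, -25) = -8
  n9 = absv(-8) = 8
  n10 = sub(-8, 8) = -16
  n11 = if0(n9=8 -> else branch n9) = 8
  n12 = add(-16, 8) = -8
  n13 = if0(x5=-6 -> else branch n7) = 8
  n14 = if0(n12=-8 -> else branch n12) = -8
  n15 = max2(8, -8) = 8

After the edit, cleaning proceeds:
  n13: a read changed (x5 -6->1) — executes, giving 8 — identical to its old value.
  n15: dirty, but its reads are unchanged (n13 unchanged, n14 unchanged); cached 8 stands.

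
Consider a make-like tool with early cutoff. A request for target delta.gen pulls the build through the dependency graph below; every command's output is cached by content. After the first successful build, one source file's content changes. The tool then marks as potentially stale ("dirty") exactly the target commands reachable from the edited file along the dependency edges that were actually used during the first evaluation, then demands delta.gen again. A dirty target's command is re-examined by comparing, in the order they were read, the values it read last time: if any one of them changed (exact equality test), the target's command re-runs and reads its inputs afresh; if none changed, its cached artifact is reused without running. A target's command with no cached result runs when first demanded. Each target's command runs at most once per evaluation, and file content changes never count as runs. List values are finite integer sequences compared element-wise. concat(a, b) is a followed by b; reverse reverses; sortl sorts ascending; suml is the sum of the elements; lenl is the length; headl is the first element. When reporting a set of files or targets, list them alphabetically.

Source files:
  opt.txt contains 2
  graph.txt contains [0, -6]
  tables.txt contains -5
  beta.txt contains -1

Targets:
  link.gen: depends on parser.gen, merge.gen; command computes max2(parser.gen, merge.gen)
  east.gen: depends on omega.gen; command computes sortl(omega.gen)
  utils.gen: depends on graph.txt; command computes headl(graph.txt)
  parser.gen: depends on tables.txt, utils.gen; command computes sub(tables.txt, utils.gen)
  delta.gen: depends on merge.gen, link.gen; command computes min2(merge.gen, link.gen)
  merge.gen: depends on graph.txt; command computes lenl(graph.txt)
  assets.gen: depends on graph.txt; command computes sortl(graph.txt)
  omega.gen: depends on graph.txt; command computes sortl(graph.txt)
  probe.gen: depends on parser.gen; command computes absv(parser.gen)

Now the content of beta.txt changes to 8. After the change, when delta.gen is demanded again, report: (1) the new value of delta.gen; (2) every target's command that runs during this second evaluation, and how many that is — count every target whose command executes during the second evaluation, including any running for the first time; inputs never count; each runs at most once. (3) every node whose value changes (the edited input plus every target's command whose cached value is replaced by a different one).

Demanding delta.gen again yields 2.
0 target commands run: none.
The nodes whose values change: beta.txt.
Note the shortcut — nothing in the graph depends on beta.txt at all, so no recomputation happens.

First demand of the output computes:
  merge.gen = lenl([0, -6]) = 2
  utils.gen = headl([0, -6]) = 0
  parser.gen = sub(-5, 0) = -5
  link.gen = max2(-5, 2) = 2
  delta.gen = min2(2, 2) = 2

After the edit, cleaning proceeds:
  no node depends on beta.txt at all; the second demand re-runs nothing.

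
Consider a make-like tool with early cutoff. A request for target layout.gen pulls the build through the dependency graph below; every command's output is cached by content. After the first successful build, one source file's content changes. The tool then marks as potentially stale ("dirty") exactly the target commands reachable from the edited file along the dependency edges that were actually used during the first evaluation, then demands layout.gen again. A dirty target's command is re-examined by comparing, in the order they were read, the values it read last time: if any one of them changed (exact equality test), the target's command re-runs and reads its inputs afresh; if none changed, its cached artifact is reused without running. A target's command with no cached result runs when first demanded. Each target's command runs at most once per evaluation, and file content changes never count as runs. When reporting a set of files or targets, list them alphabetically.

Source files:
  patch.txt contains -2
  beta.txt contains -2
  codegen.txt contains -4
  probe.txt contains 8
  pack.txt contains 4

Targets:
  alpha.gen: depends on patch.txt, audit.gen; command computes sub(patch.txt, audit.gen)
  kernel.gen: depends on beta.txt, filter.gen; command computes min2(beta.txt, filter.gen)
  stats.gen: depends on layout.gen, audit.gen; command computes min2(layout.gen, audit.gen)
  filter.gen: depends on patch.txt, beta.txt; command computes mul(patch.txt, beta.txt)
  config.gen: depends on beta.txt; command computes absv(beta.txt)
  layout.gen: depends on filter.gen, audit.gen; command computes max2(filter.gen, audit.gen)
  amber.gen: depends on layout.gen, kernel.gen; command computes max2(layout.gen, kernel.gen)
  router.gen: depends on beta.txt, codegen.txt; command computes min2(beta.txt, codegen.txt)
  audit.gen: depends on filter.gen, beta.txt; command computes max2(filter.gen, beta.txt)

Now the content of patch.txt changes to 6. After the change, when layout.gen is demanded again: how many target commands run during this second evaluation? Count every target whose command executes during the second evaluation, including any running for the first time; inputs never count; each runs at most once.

First demand of the output computes:
  filter.gen = mul(-2, -2) = 4
  audit.gen = max2(4, -2) = 4
  layout.gen = max2(4, 4) = 4

After the edit, cleaning proceeds:
  filter.gen: a read changed (patch.txt -2->6) — executes, giving -12.
  audit.gen: a read changed (filter.gen 4->-12) — executes, giving -2.
  layout.gen: a read changed (filter.gen 4->-12; audit.gen 4->-2) — executes, giving -2.

3 target commands run: audit.gen, filter.gen, layout.gen.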